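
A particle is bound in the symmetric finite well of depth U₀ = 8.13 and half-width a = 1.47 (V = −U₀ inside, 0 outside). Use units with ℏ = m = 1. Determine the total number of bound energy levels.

N = 4

Define the well-strength parameter z₀ = (a/ℏ)√(2mU₀) = 1.47 × √(2·1·8.13) = 5.928.
A new bound state (alternating even/odd) appears each time z₀ passes a multiple of π/2, so N = ⌊2z₀/π⌋ + 1 = ⌊3.774⌋ + 1 = 4.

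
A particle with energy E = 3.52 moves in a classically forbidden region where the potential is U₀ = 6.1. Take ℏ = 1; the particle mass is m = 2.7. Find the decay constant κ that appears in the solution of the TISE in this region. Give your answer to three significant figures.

Since E < U₀ the TISE in this region is ψ'' = κ²ψ with κ = √(2m(U₀ − E))/ℏ.
κ = √(2 × 2.7 × 2.58) = 3.733.

κ = 3.73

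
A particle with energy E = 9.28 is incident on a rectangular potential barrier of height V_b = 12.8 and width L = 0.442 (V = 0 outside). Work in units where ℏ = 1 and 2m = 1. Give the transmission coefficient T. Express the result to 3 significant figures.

T = 0.481

E < V_b: inside the barrier ψ ∝ e^{±κx} with κ = √(2m(V_b − E))/ℏ = 1.876.
κL = 0.8293, sinh(κL) = 0.9276.
Matching ψ, ψ′ at both faces gives T = [1 + V_b² sinh²(κL) / (4E(V_b − E))]⁻¹ = 1/2.079 = 0.481.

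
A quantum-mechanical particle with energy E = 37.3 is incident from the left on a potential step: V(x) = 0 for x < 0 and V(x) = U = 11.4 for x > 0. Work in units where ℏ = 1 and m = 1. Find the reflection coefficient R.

R = 0.00827

The wavenumbers are k₁ = √(2mE)/ℏ = 8.637 on the left and k₂ = √(2m(E − U))/ℏ = 7.197 on the right.
Continuity of ψ and ψ′ at the step yields the reflection amplitude r = (k₁ − k₂)/(k₁ + k₂) = 0.09094; thus R = |r|² = 0.008269, T = 0.9917.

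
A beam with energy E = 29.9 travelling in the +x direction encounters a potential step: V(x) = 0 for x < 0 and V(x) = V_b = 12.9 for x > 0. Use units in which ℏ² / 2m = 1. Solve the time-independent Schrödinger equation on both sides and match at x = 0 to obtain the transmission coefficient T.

T = 0.980

The wavenumbers are k₁ = √(2mE)/ℏ = 5.468 on the left and k₂ = √(2m(E − V_b))/ℏ = 4.123 on the right.
Continuity of ψ and ψ′ at the step yields the reflection amplitude r = (k₁ − k₂)/(k₁ + k₂) = 0.1402; thus R = |r|² = 0.01966, T = 0.9803.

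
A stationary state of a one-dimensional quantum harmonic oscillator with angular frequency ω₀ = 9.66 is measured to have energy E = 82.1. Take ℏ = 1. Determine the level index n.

n = 8

Invert E_n = (n + ½)ℏω₀: n = E/ℏω₀ − ½ = 7.999, so n = 8.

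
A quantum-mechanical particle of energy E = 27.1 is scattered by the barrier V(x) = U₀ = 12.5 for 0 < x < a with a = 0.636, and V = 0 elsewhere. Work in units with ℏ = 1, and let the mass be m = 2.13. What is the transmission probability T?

T = 0.918

Above the barrier the interior wavenumber is k₂ = √(2m(E − U₀))/ℏ = 7.886, giving phase k₂a = 5.016.
T = [1 + U₀² sin²(k₂a) / (4E(E − U₀))]⁻¹ = 1/1.090 = 0.918.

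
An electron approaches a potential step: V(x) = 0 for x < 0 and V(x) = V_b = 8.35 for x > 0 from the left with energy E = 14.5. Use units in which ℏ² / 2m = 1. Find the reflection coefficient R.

R = 0.0446

On each side the TISE gives plane waves with k = √(2m(E − V))/ℏ: k₁ = √(2·½·14.5) = 3.808, k₂ = √(2·½·6.15) = 2.480.
Continuity of ψ and ψ′ at the step yields the reflection amplitude r = (k₁ − k₂)/(k₁ + k₂) = 0.2112; thus R = |r|² = 0.04460, T = 0.9554.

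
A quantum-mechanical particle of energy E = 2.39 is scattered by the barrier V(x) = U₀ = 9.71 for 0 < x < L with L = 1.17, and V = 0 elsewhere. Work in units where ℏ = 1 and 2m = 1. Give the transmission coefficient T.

Since E < U₀ the interior solution is evanescent with decay constant κ = √(2m(U₀ − E))/ℏ = 2.706.
κL = 3.165, sinh(κL) = 11.83.
Matching ψ, ψ′ at both faces gives T = [1 + U₀² sinh²(κL) / (4E(U₀ − E))]⁻¹ = 1/189.5 = 0.00528.

T = 0.00528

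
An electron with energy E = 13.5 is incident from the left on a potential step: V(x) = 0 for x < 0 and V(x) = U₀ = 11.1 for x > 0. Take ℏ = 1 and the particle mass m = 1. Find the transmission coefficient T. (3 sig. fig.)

T = 0.834

On each side the TISE gives plane waves with k = √(2m(E − V))/ℏ: k₁ = √(2·1·13.5) = 5.196, k₂ = √(2·1·2.4) = 2.191.
Continuity of ψ and ψ′ at the step yields the reflection amplitude r = (k₁ − k₂)/(k₁ + k₂) = 0.4068; thus R = |r|² = 0.1655, T = 0.8345.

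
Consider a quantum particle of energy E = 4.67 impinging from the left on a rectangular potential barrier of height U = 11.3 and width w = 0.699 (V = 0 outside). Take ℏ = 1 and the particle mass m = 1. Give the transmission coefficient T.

T = 0.0236

Since E < U the interior solution is evanescent with decay constant κ = √(2m(U − E))/ℏ = 3.641.
κw = 2.545, sinh(κw) = 6.335.
The exact tunnelling result is T⁻¹ = 1 + U² sinh²(κw) / [4E(U − E)] = 42.37, so T = 0.0236.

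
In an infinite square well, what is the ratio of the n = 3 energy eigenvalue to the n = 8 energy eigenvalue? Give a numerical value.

Since E_n ∝ n², the ratio is (3/8)² = 0.140625.

0.140625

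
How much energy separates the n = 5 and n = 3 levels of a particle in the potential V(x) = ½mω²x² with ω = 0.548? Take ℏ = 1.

ΔE = 1.10

E_n = ℏω(n + ½), so ΔE = (5 − 3) ℏω = 2 × 0.548 = 1.096.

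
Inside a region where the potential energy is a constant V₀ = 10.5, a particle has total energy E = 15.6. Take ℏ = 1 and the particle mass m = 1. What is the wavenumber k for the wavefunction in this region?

With E > V₀ the solution is oscillatory, ψ ∝ e^{±ikx} with k = √(2m(E − V₀))/ℏ.
k = √(2 × 1 × 5.1) = 3.194.

k = 3.19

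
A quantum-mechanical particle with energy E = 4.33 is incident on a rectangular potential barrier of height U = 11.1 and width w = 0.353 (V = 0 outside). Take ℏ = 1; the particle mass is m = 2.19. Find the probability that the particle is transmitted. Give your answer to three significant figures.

T = 0.0784

E < U: inside the barrier ψ ∝ e^{±κx} with κ = √(2m(U − E))/ℏ = 5.445.
κw = 1.922, sinh(κw) = 3.345.
Matching ψ, ψ′ at both faces gives T = [1 + U² sinh²(κw) / (4E(U − E))]⁻¹ = 1/12.76 = 0.0784.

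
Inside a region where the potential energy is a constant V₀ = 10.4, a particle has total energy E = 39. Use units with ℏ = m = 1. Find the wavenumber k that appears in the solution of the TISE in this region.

k = 7.56

With E > V₀ the solution is oscillatory, ψ ∝ e^{±ikx} with k = √(2m(E − V₀))/ℏ.
k = √(2 × 1 × 28.6) = 7.563.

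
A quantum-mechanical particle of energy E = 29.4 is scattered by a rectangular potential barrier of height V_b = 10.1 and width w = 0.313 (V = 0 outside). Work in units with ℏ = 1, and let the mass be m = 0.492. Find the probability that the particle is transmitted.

E > V_b: inside the barrier k₂ = √(2m(E − V_b))/ℏ = 4.358, k₂w = 1.364.
T = [1 + V_b² sin²(k₂w) / (4E(E − V_b))]⁻¹ = 1/1.043 = 0.959.

T = 0.959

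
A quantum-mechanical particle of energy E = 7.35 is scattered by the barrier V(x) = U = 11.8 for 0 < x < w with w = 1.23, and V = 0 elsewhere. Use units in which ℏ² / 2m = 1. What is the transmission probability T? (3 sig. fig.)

T = 0.0208

Since E < U the interior solution is evanescent with decay constant κ = √(2m(U − E))/ℏ = 2.110.
κw = 2.595, sinh(κw) = 6.659.
The exact tunnelling result is T⁻¹ = 1 + U² sinh²(κw) / [4E(U − E)] = 48.19, so T = 0.0208.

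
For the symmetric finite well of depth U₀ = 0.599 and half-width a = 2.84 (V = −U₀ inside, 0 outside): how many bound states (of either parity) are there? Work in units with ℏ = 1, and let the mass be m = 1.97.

The dimensionless depth is z₀ = a√(2mU₀)/ℏ = 2.84 × √(2.360) = 4.363.
The even/odd transcendental equations gain one root per π/2 in z₀, giving N = 1 + ⌊2z₀/π⌋ = 1 + ⌊2.778⌋ = 3.

N = 3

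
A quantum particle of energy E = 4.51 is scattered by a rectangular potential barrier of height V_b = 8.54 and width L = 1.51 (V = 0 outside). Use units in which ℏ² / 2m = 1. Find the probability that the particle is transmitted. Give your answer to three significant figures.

Since E < V_b the interior solution is evanescent with decay constant κ = √(2m(V_b − E))/ℏ = 2.007.
κL = 3.031, sinh(κL) = 10.34.
The exact tunnelling result is T⁻¹ = 1 + V_b² sinh²(κL) / [4E(V_b − E)] = 108.2, so T = 0.00924.

T = 0.00924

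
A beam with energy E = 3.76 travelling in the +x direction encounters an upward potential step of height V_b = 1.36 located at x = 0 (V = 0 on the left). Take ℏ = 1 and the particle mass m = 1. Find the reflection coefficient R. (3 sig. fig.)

On each side the TISE gives plane waves with k = √(2m(E − V))/ℏ: k₁ = √(2·1·3.76) = 2.742, k₂ = √(2·1·2.4) = 2.191.
Matching ψ and ψ′ at x = 0 gives r = (k₁ − k₂)/(k₁ + k₂), so R = r² = 0.01249 and T = 1 − R = 0.9875.

R = 0.0125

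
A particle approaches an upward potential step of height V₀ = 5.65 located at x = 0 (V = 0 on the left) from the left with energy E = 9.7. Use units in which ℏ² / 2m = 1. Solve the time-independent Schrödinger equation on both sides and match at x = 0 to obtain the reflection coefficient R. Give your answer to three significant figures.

R = 0.0462

On each side the TISE gives plane waves with k = √(2m(E − V))/ℏ: k₁ = √(2·½·9.7) = 3.114, k₂ = √(2·½·4.05) = 2.012.
Matching ψ and ψ′ at x = 0 gives r = (k₁ − k₂)/(k₁ + k₂), so R = r² = 0.04620 and T = 1 − R = 0.9538.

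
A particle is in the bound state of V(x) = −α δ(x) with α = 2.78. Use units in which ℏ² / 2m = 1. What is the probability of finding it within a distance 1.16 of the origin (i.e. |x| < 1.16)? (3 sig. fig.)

The normalised bound state is ψ = √κ e^{−κ|x|} with κ = mα/ℏ² = 1.390.
P(|x| < d) = ∫_{−d}^{d} κ e^{−2κ|x|} dx = 1 − e^{−2κd} = 1 − e^{−3.225} = 0.9602.

P = 0.960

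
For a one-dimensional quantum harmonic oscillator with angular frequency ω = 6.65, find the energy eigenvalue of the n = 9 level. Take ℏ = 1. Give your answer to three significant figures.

Using E_n = (n + ½)ℏω: E_9 = 9.5 × 6.65 = 63.18.

E = 63.2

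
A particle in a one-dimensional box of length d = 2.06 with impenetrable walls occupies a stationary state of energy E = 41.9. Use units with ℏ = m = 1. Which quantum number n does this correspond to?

n = 6

From E_n = n²π²ℏ²/(2md²) invert to n = √(2md²E)/(πℏ).
n = (2.06/π) × √(2 × 1 × 41.9) = 6.003 → n = 6.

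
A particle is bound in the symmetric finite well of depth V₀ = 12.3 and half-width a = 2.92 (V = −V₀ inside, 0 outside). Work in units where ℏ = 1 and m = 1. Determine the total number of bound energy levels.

Define the well-strength parameter z₀ = (a/ℏ)√(2mV₀) = 2.92 × √(2·1·12.3) = 14.48.
A new bound state (alternating even/odd) appears each time z₀ passes a multiple of π/2, so N = ⌊2z₀/π⌋ + 1 = ⌊9.220⌋ + 1 = 10.

N = 10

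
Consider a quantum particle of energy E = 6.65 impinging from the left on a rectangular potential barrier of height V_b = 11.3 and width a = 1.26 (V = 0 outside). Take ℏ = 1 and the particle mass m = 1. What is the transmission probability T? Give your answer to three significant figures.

E < V_b: inside the barrier ψ ∝ e^{±κx} with κ = √(2m(V_b − E))/ℏ = 3.050.
κa = 3.842, sinh(κa) = 23.31.
Matching ψ, ψ′ at both faces gives T = [1 + V_b² sinh²(κa) / (4E(V_b − E))]⁻¹ = 1/561.9 = 0.00178.

T = 0.00178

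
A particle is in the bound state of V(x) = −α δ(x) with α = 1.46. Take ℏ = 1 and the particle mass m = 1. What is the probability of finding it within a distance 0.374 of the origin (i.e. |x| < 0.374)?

The normalised bound state is ψ = √κ e^{−κ|x|} with κ = mα/ℏ² = 1.460.
P(|x| < d) = ∫_{−d}^{d} κ e^{−2κ|x|} dx = 1 − e^{−2κd} = 1 − e^{−1.092} = 0.6645.

P = 0.664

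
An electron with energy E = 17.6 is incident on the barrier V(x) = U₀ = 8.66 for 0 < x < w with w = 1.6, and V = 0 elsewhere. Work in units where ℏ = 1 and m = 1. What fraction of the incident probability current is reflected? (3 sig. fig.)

R = 0.0250

Above the barrier the interior wavenumber is k₂ = √(2m(E − U₀))/ℏ = 4.228, giving phase k₂w = 6.766.
Matching at both interfaces gives T⁻¹ = 1 + U₀² sin²(k₂w) / [4E(E − U₀)] = 1.026, hence T = 0.975.
R = 1 − T = 0.0250.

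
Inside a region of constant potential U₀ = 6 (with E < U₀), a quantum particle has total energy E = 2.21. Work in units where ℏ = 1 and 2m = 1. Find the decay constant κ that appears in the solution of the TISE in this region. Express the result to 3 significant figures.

κ = 1.95

Since E < U₀ the TISE in this region is ψ'' = κ²ψ with κ = √(2m(U₀ − E))/ℏ.
κ = √(2 × 0.5 × 3.79) = 1.947.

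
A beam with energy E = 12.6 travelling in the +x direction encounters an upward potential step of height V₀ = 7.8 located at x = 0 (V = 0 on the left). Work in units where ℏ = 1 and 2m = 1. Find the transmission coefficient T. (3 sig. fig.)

T = 0.944

The wavenumbers are k₁ = √(2mE)/ℏ = 3.550 on the left and k₂ = √(2m(E − V₀))/ℏ = 2.191 on the right.
Matching ψ and ψ′ at x = 0 gives r = (k₁ − k₂)/(k₁ + k₂), so R = r² = 0.05602 and T = 1 − R = 0.9440.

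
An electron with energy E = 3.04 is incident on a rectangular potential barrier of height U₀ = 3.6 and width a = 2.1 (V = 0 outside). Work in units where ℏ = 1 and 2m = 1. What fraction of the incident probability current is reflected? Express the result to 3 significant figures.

E < U₀: inside the barrier ψ ∝ e^{±κx} with κ = √(2m(U₀ − E))/ℏ = 0.7483.
κa = 1.571, sinh(κa) = 2.303.
Matching ψ, ψ′ at both faces gives T = [1 + U₀² sinh²(κa) / (4E(U₀ − E))]⁻¹ = 1/11.09 = 0.0901.
R = 1 − T = 0.910.

R = 0.910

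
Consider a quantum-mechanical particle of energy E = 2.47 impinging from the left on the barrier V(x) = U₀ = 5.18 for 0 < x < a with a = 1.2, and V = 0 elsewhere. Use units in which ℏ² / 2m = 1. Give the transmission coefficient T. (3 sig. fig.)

T = 0.0739

Since E < U₀ the interior solution is evanescent with decay constant κ = √(2m(U₀ − E))/ℏ = 1.646.
κa = 1.975, sinh(κa) = 3.536.
Matching ψ, ψ′ at both faces gives T = [1 + U₀² sinh²(κa) / (4E(U₀ − E))]⁻¹ = 1/13.53 = 0.0739.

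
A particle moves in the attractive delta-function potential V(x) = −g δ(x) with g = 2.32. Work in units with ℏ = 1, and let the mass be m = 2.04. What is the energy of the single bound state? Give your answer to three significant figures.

For x ≠ 0 the bound state is ψ ∝ e^{−κ|x|}; integrating the TISE across the delta gives the cusp condition 2κ = 2mg/ℏ², so κ = 4.733.
Then E = −ℏ²κ²/(2m) = −mg²/(2ℏ²) = -5.490.

E = -5.49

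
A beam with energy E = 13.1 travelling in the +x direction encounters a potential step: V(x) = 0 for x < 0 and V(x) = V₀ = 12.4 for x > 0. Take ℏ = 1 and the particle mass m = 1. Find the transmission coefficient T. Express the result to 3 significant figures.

The wavenumbers are k₁ = √(2mE)/ℏ = 5.119 on the left and k₂ = √(2m(E − V₀))/ℏ = 1.183 on the right.
Matching ψ and ψ′ at x = 0 gives r = (k₁ − k₂)/(k₁ + k₂), so R = r² = 0.3900 and T = 1 − R = 0.6100.

T = 0.610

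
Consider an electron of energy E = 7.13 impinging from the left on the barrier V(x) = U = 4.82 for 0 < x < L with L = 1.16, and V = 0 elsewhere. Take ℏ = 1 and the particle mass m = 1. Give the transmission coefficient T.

E > U: inside the barrier k₂ = √(2m(E − U))/ℏ = 2.149, k₂L = 2.493.
T = [1 + U² sin²(k₂L) / (4E(E − U))]⁻¹ = 1/1.129 = 0.886.

T = 0.886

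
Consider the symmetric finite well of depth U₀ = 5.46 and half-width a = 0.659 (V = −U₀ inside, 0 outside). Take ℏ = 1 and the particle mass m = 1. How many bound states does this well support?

N = 2

Define the well-strength parameter z₀ = (a/ℏ)√(2mU₀) = 0.659 × √(2·1·5.46) = 2.178.
A new bound state (alternating even/odd) appears each time z₀ passes a multiple of π/2, so N = ⌊2z₀/π⌋ + 1 = ⌊1.386⌋ + 1 = 2.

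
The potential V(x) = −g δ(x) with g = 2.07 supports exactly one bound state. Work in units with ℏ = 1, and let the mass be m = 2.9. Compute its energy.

The bound state is ψ(x) = √κ e^{−κ|x|}. The derivative jump ψ'(0⁺) − ψ'(0⁻) = −(2mg/ℏ²)ψ(0) fixes κ = mg/ℏ² = 6.003.
Then E = −ℏ²κ²/(2m) = −mg²/(2ℏ²) = -6.213.

E = -6.21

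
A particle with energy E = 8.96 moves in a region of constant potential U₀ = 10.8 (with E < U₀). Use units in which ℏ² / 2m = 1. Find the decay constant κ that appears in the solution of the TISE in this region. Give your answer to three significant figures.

Since E < U₀ the TISE in this region is ψ'' = κ²ψ with κ = √(2m(U₀ − E))/ℏ.
κ = √(2 × 0.5 × 1.84) = 1.356.

κ = 1.36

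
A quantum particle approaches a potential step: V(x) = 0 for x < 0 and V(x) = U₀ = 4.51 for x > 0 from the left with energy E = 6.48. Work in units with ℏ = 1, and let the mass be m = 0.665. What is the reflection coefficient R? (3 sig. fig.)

On each side the TISE gives plane waves with k = √(2m(E − V))/ℏ: k₁ = √(2·0.665·6.48) = 2.936, k₂ = √(2·0.665·1.97) = 1.619.
Continuity of ψ and ψ′ at the step yields the reflection amplitude r = (k₁ − k₂)/(k₁ + k₂) = 0.2892; thus R = |r|² = 0.08363, T = 0.9164.

R = 0.0836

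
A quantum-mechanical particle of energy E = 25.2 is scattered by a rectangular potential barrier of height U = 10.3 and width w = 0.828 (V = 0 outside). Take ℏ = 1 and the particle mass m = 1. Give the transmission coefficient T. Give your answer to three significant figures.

Above the barrier the interior wavenumber is k₂ = √(2m(E − U))/ℏ = 5.459, giving phase k₂w = 4.520.
Matching at both interfaces gives T⁻¹ = 1 + U² sin²(k₂w) / [4E(E − U)] = 1.068, hence T = 0.936.

T = 0.936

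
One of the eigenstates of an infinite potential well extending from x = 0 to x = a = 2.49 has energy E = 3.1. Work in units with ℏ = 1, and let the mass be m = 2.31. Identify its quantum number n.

For an infinite well E_n = n²π²ℏ²/(2ma²), so n = (a/πℏ)√(2mE).
n = (2.49/π) × √(2 × 2.31 × 3.1) = 3.000 → n = 3.

n = 3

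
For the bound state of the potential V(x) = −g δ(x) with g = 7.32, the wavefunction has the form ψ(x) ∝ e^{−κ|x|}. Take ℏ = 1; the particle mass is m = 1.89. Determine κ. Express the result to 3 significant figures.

κ = 13.8

Integrate −(ℏ²/2m)ψ'' − gδ(x)ψ = Eψ from −ε to +ε: the ψ'' term gives ψ'(0⁺) − ψ'(0⁻) and the δ term gives −(2mg/ℏ²)ψ(0).
With ψ ∝ e^{−κ|x|} this yields −2κ = −2mg/ℏ², so κ = mg/ℏ² = 13.83.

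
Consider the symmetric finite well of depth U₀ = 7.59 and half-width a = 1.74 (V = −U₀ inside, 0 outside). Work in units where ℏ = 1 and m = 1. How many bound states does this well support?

N = 5

The dimensionless depth is z₀ = a√(2mU₀)/ℏ = 1.74 × √(15.18) = 6.779.
A new bound state (alternating even/odd) appears each time z₀ passes a multiple of π/2, so N = ⌊2z₀/π⌋ + 1 = ⌊4.316⌋ + 1 = 5.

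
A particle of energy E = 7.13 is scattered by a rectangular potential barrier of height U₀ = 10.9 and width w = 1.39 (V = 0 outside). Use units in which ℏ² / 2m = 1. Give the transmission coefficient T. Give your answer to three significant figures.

T = 0.0163

E < U₀: inside the barrier ψ ∝ e^{±κx} with κ = √(2m(U₀ − E))/ℏ = 1.942.
κw = 2.699, sinh(κw) = 7.398.
Matching ψ, ψ′ at both faces gives T = [1 + U₀² sinh²(κw) / (4E(U₀ − E))]⁻¹ = 1/61.48 = 0.0163.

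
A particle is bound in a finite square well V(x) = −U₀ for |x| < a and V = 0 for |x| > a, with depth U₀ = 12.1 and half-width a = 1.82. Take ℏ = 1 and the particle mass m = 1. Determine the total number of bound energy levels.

The dimensionless depth is z₀ = a√(2mU₀)/ℏ = 1.82 × √(24.20) = 8.953.
The even/odd transcendental equations gain one root per π/2 in z₀, giving N = 1 + ⌊2z₀/π⌋ = 1 + ⌊5.700⌋ = 6.

N = 6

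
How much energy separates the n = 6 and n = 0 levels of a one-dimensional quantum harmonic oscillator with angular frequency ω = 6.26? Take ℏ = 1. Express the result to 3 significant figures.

E_n = ℏω(n + ½), so ΔE = (6 − 0) ℏω = 6 × 6.26 = 37.56.

ΔE = 37.6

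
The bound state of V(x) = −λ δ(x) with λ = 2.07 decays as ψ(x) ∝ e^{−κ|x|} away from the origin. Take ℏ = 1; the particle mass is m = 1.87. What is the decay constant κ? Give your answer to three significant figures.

Integrating the TISE across x = 0 gives the cusp condition ψ'(0⁺) − ψ'(0⁻) = −(2mλ/ℏ²)ψ(0).
With ψ ∝ e^{−κ|x|} this yields −2κ = −2mλ/ℏ², so κ = mλ/ℏ² = 3.871.

κ = 3.87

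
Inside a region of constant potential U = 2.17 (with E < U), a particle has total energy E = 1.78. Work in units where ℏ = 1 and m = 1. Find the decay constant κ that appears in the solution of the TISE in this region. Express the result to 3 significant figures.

Since E < U the TISE in this region is ψ'' = κ²ψ with κ = √(2m(U − E))/ℏ.
κ = √(2 × 1 × 0.39) = 0.8832.

κ = 0.883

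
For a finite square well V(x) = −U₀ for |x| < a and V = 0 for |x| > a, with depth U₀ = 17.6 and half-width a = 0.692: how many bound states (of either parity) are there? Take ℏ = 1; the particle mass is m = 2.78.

N = 5

The dimensionless depth is z₀ = a√(2mU₀)/ℏ = 0.692 × √(97.86) = 6.845.
A new bound state (alternating even/odd) appears each time z₀ passes a multiple of π/2, so N = ⌊2z₀/π⌋ + 1 = ⌊4.358⌋ + 1 = 5.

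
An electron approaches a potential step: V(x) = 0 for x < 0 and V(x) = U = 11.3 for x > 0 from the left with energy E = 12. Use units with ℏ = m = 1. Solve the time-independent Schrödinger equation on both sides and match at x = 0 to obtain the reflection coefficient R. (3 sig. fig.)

On each side the TISE gives plane waves with k = √(2m(E − V))/ℏ: k₁ = √(2·1·12) = 4.899, k₂ = √(2·1·0.7) = 1.183.
Matching ψ and ψ′ at x = 0 gives r = (k₁ − k₂)/(k₁ + k₂), so R = r² = 0.3732 and T = 1 − R = 0.6268.

R = 0.373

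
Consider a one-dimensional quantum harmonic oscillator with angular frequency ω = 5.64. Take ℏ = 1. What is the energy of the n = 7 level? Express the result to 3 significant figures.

E = 42.3

The oscillator eigenvalues are E_n = ℏω(n + ½), so E_7 = 5.64 × 7.5 = 42.30.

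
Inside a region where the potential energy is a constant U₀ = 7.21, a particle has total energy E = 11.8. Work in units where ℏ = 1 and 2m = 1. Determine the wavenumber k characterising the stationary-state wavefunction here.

k = 2.14

With E > U₀ the solution is oscillatory, ψ ∝ e^{±ikx} with k = √(2m(E − U₀))/ℏ.
k = √(2 × 0.5 × 4.59) = 2.142.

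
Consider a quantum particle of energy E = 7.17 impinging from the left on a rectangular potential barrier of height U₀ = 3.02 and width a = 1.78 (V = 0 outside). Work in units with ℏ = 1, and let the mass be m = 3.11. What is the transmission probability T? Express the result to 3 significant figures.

T = 0.990

E > U₀: inside the barrier k₂ = √(2m(E − U₀))/ℏ = 5.081, k₂a = 9.044.
T = [1 + U₀² sin²(k₂a) / (4E(E − U₀))]⁻¹ = 1/1.011 = 0.990.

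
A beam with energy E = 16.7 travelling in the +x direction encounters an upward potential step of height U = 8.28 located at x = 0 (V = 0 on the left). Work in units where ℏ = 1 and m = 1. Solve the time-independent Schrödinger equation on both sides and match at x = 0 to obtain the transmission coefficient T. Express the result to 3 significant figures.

The wavenumbers are k₁ = √(2mE)/ℏ = 5.779 on the left and k₂ = √(2m(E − U))/ℏ = 4.104 on the right.
Matching ψ and ψ′ at x = 0 gives r = (k₁ − k₂)/(k₁ + k₂), so R = r² = 0.02875 and T = 1 − R = 0.9713.

T = 0.971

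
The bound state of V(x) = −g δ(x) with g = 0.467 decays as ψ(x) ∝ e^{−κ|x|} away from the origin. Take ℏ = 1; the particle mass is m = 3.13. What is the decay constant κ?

κ = 1.46

Integrating the TISE across x = 0 gives the cusp condition ψ'(0⁺) − ψ'(0⁻) = −(2mg/ℏ²)ψ(0).
With ψ ∝ e^{−κ|x|} this yields −2κ = −2mg/ℏ², so κ = mg/ℏ² = 1.462.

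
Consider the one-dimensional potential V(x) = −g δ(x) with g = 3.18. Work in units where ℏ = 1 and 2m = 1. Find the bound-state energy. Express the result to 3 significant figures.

The bound state is ψ(x) = √κ e^{−κ|x|}. The derivative jump ψ'(0⁺) − ψ'(0⁻) = −(2mg/ℏ²)ψ(0) fixes κ = mg/ℏ² = 1.590.
Then E = −ℏ²κ²/(2m) = −mg²/(2ℏ²) = -2.528.

E = -2.53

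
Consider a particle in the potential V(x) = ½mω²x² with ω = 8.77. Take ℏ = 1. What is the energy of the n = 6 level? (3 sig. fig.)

E = 57.0

Using E_n = (n + ½)ℏω: E_6 = 6.5 × 8.77 = 57.01.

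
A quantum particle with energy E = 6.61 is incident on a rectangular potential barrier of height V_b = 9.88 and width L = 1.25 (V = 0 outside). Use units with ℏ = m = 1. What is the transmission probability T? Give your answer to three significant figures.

T = 0.00591

Since E < V_b the interior solution is evanescent with decay constant κ = √(2m(V_b − E))/ℏ = 2.557.
κL = 3.197, sinh(κL) = 12.21.
Matching ψ, ψ′ at both faces gives T = [1 + V_b² sinh²(κL) / (4E(V_b − E))]⁻¹ = 1/169.2 = 0.00591.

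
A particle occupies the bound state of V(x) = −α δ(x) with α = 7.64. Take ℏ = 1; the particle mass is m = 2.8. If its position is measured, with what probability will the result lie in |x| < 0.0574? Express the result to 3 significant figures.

The normalised bound state is ψ = √κ e^{−κ|x|} with κ = mα/ℏ² = 21.39.
P(|x| < d) = ∫_{−d}^{d} κ e^{−2κ|x|} dx = 1 − e^{−2κd} = 1 − e^{−2.456} = 0.9142.

P = 0.914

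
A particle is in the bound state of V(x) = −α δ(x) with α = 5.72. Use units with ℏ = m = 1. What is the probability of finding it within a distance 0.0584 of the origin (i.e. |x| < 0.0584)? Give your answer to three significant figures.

P = 0.487

The normalised bound state is ψ = √κ e^{−κ|x|} with κ = mα/ℏ² = 5.720.
P(|x| < d) = ∫_{−d}^{d} κ e^{−2κ|x|} dx = 1 − e^{−2κd} = 1 − e^{−0.6681} = 0.4873.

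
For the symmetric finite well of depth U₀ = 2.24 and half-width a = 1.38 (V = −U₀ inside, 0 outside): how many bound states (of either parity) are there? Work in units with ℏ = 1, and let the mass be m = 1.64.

N = 3

Define the well-strength parameter z₀ = (a/ℏ)√(2mU₀) = 1.38 × √(2·1.64·2.24) = 3.741.
A new bound state (alternating even/odd) appears each time z₀ passes a multiple of π/2, so N = ⌊2z₀/π⌋ + 1 = ⌊2.381⌋ + 1 = 3.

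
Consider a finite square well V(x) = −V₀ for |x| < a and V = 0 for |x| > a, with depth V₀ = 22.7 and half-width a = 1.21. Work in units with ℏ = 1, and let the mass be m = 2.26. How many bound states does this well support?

N = 8

Define the well-strength parameter z₀ = (a/ℏ)√(2mV₀) = 1.21 × √(2·2.26·22.7) = 12.26.
A new bound state (alternating even/odd) appears each time z₀ passes a multiple of π/2, so N = ⌊2z₀/π⌋ + 1 = ⌊7.803⌋ + 1 = 8.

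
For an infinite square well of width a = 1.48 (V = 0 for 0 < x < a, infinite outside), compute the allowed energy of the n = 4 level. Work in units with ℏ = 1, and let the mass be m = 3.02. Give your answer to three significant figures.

E = 11.9

The infinite-well eigenfunctions ψ_n = √(2/a) sin(nπx/a) vanish at both walls, giving E_n = n²π²ℏ²/(2ma²).
E_4 = 4² × π² / (2 × 3.02 × 1.48²) = 11.94.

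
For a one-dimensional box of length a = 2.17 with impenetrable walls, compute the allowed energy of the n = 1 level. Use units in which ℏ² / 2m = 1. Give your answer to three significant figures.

E = 2.10

The infinite-well eigenfunctions ψ_n = √(2/a) sin(nπx/a) vanish at both walls, giving E_n = n²π²ℏ²/(2ma²).
E_1 = 1² × π² / (2 × 0.5 × 2.17²) = 2.096.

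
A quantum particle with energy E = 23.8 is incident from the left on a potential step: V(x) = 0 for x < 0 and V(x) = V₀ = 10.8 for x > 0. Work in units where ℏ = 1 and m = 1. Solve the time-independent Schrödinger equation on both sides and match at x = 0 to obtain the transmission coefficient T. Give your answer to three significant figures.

The wavenumbers are k₁ = √(2mE)/ℏ = 6.899 on the left and k₂ = √(2m(E − V₀))/ℏ = 5.099 on the right.
Continuity of ψ and ψ′ at the step yields the reflection amplitude r = (k₁ − k₂)/(k₁ + k₂) = 0.1500; thus R = |r|² = 0.02251, T = 0.9775.

T = 0.977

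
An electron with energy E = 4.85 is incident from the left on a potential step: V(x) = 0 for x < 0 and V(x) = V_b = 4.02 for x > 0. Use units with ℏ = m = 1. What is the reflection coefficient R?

The wavenumbers are k₁ = √(2mE)/ℏ = 3.114 on the left and k₂ = √(2m(E − V_b))/ℏ = 1.288 on the right.
Continuity of ψ and ψ′ at the step yields the reflection amplitude r = (k₁ − k₂)/(k₁ + k₂) = 0.4147; thus R = |r|² = 0.1720, T = 0.8280.

R = 0.172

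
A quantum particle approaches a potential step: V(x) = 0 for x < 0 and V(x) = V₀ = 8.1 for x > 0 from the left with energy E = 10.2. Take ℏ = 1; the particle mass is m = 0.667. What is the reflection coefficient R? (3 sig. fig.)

R = 0.141

On each side the TISE gives plane waves with k = √(2m(E − V))/ℏ: k₁ = √(2·0.667·10.2) = 3.689, k₂ = √(2·0.667·2.1) = 1.674.
Continuity of ψ and ψ′ at the step yields the reflection amplitude r = (k₁ − k₂)/(k₁ + k₂) = 0.3758; thus R = |r|² = 0.1412, T = 0.8588.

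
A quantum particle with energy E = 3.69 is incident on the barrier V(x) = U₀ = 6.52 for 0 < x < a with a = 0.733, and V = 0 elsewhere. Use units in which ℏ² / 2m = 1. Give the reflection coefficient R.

Since E < U₀ the interior solution is evanescent with decay constant κ = √(2m(U₀ − E))/ℏ = 1.682.
κa = 1.233, sinh(κa) = 1.570.
The exact tunnelling result is T⁻¹ = 1 + U₀² sinh²(κa) / [4E(U₀ − E)] = 3.509, so T = 0.285.
R = 1 − T = 0.715.

R = 0.715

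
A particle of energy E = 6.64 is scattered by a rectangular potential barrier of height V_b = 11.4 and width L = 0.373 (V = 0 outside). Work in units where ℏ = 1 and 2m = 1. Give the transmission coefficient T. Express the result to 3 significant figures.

Since E < V_b the interior solution is evanescent with decay constant κ = √(2m(V_b − E))/ℏ = 2.182.
κL = 0.8138, sinh(κL) = 0.9066.
The exact tunnelling result is T⁻¹ = 1 + V_b² sinh²(κL) / [4E(V_b − E)] = 1.845, so T = 0.542.

T = 0.542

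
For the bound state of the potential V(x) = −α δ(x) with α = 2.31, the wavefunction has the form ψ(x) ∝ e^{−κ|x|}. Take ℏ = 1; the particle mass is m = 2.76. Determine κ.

κ = 6.38

Integrating the TISE across x = 0 gives the cusp condition ψ'(0⁺) − ψ'(0⁻) = −(2mα/ℏ²)ψ(0).
With ψ ∝ e^{−κ|x|} this yields −2κ = −2mα/ℏ², so κ = mα/ℏ² = 6.376.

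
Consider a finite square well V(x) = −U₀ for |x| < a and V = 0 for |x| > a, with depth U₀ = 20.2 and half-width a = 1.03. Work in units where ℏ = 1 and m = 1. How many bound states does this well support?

The dimensionless depth is z₀ = a√(2mU₀)/ℏ = 1.03 × √(40.40) = 6.547.
A new bound state (alternating even/odd) appears each time z₀ passes a multiple of π/2, so N = ⌊2z₀/π⌋ + 1 = ⌊4.168⌋ + 1 = 5.

N = 5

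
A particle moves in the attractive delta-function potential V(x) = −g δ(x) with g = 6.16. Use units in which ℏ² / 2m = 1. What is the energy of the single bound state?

E = -9.49

The bound state is ψ(x) = √κ e^{−κ|x|}. The derivative jump ψ'(0⁺) − ψ'(0⁻) = −(2mg/ℏ²)ψ(0) fixes κ = mg/ℏ² = 3.080.
Then E = −ℏ²κ²/(2m) = −mg²/(2ℏ²) = -9.486.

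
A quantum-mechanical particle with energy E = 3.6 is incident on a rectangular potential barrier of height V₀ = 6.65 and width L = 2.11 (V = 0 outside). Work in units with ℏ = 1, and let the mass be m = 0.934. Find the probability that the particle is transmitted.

Since E < V₀ the interior solution is evanescent with decay constant κ = √(2m(V₀ − E))/ℏ = 2.387.
κL = 5.036, sinh(κL) = 76.95.
Matching ψ, ψ′ at both faces gives T = [1 + V₀² sinh²(κL) / (4E(V₀ − E))]⁻¹ = 1/5964 = 0.000168.

T = 0.000168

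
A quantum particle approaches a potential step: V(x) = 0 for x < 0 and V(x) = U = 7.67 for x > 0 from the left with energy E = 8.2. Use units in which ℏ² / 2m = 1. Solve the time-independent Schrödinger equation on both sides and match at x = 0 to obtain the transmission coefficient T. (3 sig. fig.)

On each side the TISE gives plane waves with k = √(2m(E − V))/ℏ: k₁ = √(2·½·8.2) = 2.864, k₂ = √(2·½·0.53) = 0.7280.
Continuity of ψ and ψ′ at the step yields the reflection amplitude r = (k₁ − k₂)/(k₁ + k₂) = 0.5946; thus R = |r|² = 0.3536, T = 0.6464.

T = 0.646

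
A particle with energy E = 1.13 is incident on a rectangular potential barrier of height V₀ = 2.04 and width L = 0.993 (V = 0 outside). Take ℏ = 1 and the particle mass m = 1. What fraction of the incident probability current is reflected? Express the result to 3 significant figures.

Since E < V₀ the interior solution is evanescent with decay constant κ = √(2m(V₀ − E))/ℏ = 1.349.
κL = 1.340, sinh(κL) = 1.778.
The exact tunnelling result is T⁻¹ = 1 + V₀² sinh²(κL) / [4E(V₀ − E)] = 4.198, so T = 0.238.
R = 1 − T = 0.762.

R = 0.762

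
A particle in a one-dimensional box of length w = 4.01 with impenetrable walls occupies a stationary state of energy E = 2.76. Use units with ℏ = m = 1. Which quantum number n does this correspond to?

For an infinite well E_n = n²π²ℏ²/(2mw²), so n = (w/πℏ)√(2mE).
n = (4.01/π) × √(2 × 1 × 2.76) = 2.999 → n = 3.

n = 3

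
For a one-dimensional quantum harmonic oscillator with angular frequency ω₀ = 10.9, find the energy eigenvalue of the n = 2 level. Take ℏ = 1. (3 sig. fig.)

The oscillator eigenvalues are E_n = ℏω₀(n + ½), so E_2 = 10.9 × 2.5 = 27.25.

E = 27.3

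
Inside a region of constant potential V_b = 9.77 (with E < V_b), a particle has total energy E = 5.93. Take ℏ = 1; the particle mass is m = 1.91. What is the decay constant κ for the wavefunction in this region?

Since E < V_b the TISE in this region is ψ'' = κ²ψ with κ = √(2m(V_b − E))/ℏ.
κ = √(2 × 1.91 × 3.84) = 3.830.

κ = 3.83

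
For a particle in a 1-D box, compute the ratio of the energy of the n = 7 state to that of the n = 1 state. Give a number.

E_n = n²π²ℏ²/(2mL²) so the ratio is n₂²/n₁² = 49/1 = 49.

49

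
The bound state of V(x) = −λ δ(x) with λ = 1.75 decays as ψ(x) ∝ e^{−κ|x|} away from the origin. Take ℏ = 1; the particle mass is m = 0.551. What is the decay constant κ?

Integrating the TISE across x = 0 gives the cusp condition ψ'(0⁺) − ψ'(0⁻) = −(2mλ/ℏ²)ψ(0).
With ψ ∝ e^{−κ|x|} this yields −2κ = −2mλ/ℏ², so κ = mλ/ℏ² = 0.9643.

κ = 0.964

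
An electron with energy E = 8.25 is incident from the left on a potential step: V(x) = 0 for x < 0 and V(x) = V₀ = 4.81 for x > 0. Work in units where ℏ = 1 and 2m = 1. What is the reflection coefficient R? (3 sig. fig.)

On each side the TISE gives plane waves with k = √(2m(E − V))/ℏ: k₁ = √(2·½·8.25) = 2.872, k₂ = √(2·½·3.44) = 1.855.
Matching ψ and ψ′ at x = 0 gives r = (k₁ − k₂)/(k₁ + k₂), so R = r² = 0.04634 and T = 1 − R = 0.9537.

R = 0.0463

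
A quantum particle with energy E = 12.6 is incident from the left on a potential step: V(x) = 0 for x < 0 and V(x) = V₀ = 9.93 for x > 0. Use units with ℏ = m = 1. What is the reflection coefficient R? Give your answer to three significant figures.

On each side the TISE gives plane waves with k = √(2m(E − V))/ℏ: k₁ = √(2·1·12.6) = 5.020, k₂ = √(2·1·2.67) = 2.311.
Matching ψ and ψ′ at x = 0 gives r = (k₁ − k₂)/(k₁ + k₂), so R = r² = 0.1366 and T = 1 − R = 0.8634.

R = 0.137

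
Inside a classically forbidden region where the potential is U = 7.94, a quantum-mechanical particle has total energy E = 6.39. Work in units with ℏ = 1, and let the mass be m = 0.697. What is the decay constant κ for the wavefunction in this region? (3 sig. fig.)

Since E < U the TISE in this region is ψ'' = κ²ψ with κ = √(2m(U − E))/ℏ.
κ = √(2 × 0.697 × 1.55) = 1.470.

κ = 1.47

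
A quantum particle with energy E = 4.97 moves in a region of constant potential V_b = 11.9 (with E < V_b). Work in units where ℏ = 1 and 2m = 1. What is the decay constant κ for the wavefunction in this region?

κ = 2.63

Since E < V_b the TISE in this region is ψ'' = κ²ψ with κ = √(2m(V_b − E))/ℏ.
κ = √(2 × 0.5 × 6.93) = 2.632.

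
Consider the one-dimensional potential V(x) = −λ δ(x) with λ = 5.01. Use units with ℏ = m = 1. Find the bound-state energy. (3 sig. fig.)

The bound state is ψ(x) = √κ e^{−κ|x|}. The derivative jump ψ'(0⁺) − ψ'(0⁻) = −(2mλ/ℏ²)ψ(0) fixes κ = mλ/ℏ² = 5.010.
Then E = −ℏ²κ²/(2m) = −mλ²/(2ℏ²) = -12.55.

E = -12.6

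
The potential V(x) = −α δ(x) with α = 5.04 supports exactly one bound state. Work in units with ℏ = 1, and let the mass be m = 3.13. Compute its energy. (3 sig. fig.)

The bound state is ψ(x) = √κ e^{−κ|x|}. The derivative jump ψ'(0⁺) − ψ'(0⁻) = −(2mα/ℏ²)ψ(0) fixes κ = mα/ℏ² = 15.78.
Then E = −ℏ²κ²/(2m) = −mα²/(2ℏ²) = -39.75.

E = -39.8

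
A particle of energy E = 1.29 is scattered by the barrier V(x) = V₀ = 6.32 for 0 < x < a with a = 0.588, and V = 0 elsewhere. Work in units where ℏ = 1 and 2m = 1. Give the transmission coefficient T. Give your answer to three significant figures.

E < V₀: inside the barrier ψ ∝ e^{±κx} with κ = √(2m(V₀ − E))/ℏ = 2.243.
κa = 1.319, sinh(κa) = 1.736.
The exact tunnelling result is T⁻¹ = 1 + V₀² sinh²(κa) / [4E(V₀ − E)] = 5.636, so T = 0.177.

T = 0.177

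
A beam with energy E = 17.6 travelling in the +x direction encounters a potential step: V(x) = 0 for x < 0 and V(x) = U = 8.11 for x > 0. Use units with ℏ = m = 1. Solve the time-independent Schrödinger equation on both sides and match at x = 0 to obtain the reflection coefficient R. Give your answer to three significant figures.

The wavenumbers are k₁ = √(2mE)/ℏ = 5.933 on the left and k₂ = √(2m(E − U))/ℏ = 4.357 on the right.
Matching ψ and ψ′ at x = 0 gives r = (k₁ − k₂)/(k₁ + k₂), so R = r² = 0.02347 and T = 1 − R = 0.9765.

R = 0.0235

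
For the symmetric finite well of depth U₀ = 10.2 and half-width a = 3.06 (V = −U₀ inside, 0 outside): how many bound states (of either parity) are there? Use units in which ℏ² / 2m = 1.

N = 7

The dimensionless depth is z₀ = a√(2mU₀)/ℏ = 3.06 × √(10.20) = 9.773.
A new bound state (alternating even/odd) appears each time z₀ passes a multiple of π/2, so N = ⌊2z₀/π⌋ + 1 = ⌊6.222⌋ + 1 = 7.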